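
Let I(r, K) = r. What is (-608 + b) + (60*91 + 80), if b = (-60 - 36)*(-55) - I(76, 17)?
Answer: 10136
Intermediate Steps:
b = 5204 (b = (-60 - 36)*(-55) - 1*76 = -96*(-55) - 76 = 5280 - 76 = 5204)
(-608 + b) + (60*91 + 80) = (-608 + 5204) + (60*91 + 80) = 4596 + (5460 + 80) = 4596 + 5540 = 10136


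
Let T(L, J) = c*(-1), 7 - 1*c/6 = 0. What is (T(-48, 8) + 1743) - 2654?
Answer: -953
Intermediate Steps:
c = 42 (c = 42 - 6*0 = 42 + 0 = 42)
T(L, J) = -42 (T(L, J) = 42*(-1) = -42)
(T(-48, 8) + 1743) - 2654 = (-42 + 1743) - 2654 = 1701 - 2654 = -953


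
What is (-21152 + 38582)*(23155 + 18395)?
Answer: 724216500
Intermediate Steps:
(-21152 + 38582)*(23155 + 18395) = 17430*41550 = 724216500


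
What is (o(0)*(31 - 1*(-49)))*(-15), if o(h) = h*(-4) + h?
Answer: 0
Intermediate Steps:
o(h) = -3*h (o(h) = -4*h + h = -3*h)
(o(0)*(31 - 1*(-49)))*(-15) = ((-3*0)*(31 - 1*(-49)))*(-15) = (0*(31 + 49))*(-15) = (0*80)*(-15) = 0*(-15) = 0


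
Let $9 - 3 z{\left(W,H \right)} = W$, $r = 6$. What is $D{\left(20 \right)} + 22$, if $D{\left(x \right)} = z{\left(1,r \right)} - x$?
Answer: $\frac{14}{3} \approx 4.6667$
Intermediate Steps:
$z{\left(W,H \right)} = 3 - \frac{W}{3}$
$D{\left(x \right)} = \frac{8}{3} - x$ ($D{\left(x \right)} = \left(3 - \frac{1}{3}\right) - x = \frac{8}{3} - x$)
$D{\left(20 \right)} + 22 = \left(\frac{8}{3} - 20\right) + 22 = - \frac{52}{3} + 22 = \frac{14}{3}$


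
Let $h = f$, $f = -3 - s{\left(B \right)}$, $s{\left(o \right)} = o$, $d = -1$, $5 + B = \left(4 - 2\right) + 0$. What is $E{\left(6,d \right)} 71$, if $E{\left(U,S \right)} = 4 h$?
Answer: $0$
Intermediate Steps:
$B = -3$ ($B = -5 + \left(\left(4 - 2\right) + 0\right) = -5 + \left(2 + 0\right) = -5 + 2 = -3$)
$f = 0$ ($f = -3 - -3 = -3 + 3 = 0$)
$h = 0$
$E{\left(U,S \right)} = 0$ ($E{\left(U,S \right)} = 4 \cdot 0 = 0$)
$E{\left(6,d \right)} 71 = 0 \cdot 71 = 0$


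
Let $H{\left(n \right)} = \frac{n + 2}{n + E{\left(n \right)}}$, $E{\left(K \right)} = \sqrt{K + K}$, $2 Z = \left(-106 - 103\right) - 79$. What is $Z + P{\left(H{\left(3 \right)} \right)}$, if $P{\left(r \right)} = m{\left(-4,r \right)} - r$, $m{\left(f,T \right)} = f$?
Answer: $-153 + \frac{5 \sqrt{6}}{3} \approx -148.92$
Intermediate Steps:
$Z = -144$ ($Z = \frac{\left(-106 - 103\right) - 79}{2} = \frac{-209 - 79}{2} = \frac{1}{2} \left(-288\right) = -144$)
$E{\left(K \right)} = \sqrt{2} \sqrt{K}$ ($E{\left(K \right)} = \sqrt{2 K} = \sqrt{2} \sqrt{K}$)
$H{\left(n \right)} = \frac{2 + n}{n + \sqrt{2} \sqrt{n}}$ ($H{\left(n \right)} = \frac{n + 2}{n + \sqrt{2} \sqrt{n}} = \frac{2 + n}{n + \sqrt{2} \sqrt{n}}$)
$P{\left(r \right)} = -4 - r$
$Z + P{\left(H{\left(3 \right)} \right)} = -144 - \left(4 + \frac{2 + 3}{3 + \sqrt{2} \sqrt{3}}\right) = -144 - \left(4 + \frac{1}{3 + \sqrt{6}} \cdot 5\right) = -144 - \left(4 + \frac{5}{3 + \sqrt{6}}\right) = -148 - \frac{5}{3 + \sqrt{6}}$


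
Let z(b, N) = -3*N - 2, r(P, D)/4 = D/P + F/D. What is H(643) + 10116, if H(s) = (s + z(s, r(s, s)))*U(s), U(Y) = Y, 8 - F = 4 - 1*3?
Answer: 414479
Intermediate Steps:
F = 7 (F = 8 - (4 - 1*3) = 8 - (4 - 3) = 8 - 1*1 = 8 - 1 = 7)
r(P, D) = 28/D + 4*D/P (r(P, D) = 4*(D/P + 7/D) = 4*(7/D + D/P) = 28/D + 4*D/P)
z(b, N) = -2 - 3*N
H(s) = s*(-14 + s - 84/s) (H(s) = (s + (-2 - 3*(28/s + 4*s/s)))*s = (s + (-2 - 3*(28/s + 4)))*s = (s + (-2 - 3*(4 + 28/s)))*s = (s + (-2 + (-12 - 84/s)))*s = (s + (-14 - 84/s))*s = (-14 + s - 84/s)*s = s*(-14 + s - 84/s))
H(643) + 10116 = (-84 + 643*(-14 + 643)) + 10116 = (-84 + 643*629) + 10116 = (-84 + 404447) + 10116 = 404363 + 10116 = 414479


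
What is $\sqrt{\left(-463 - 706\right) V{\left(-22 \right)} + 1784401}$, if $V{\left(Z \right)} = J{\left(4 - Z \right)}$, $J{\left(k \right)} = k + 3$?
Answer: $30 \sqrt{1945} \approx 1323.1$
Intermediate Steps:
$J{\left(k \right)} = 3 + k$
$V{\left(Z \right)} = 7 - Z$ ($V{\left(Z \right)} = 3 - \left(-4 + Z\right) = 7 - Z$)
$\sqrt{\left(-463 - 706\right) V{\left(-22 \right)} + 1784401} = \sqrt{\left(-463 - 706\right) \left(7 - -22\right) + 1784401} = \sqrt{- 1169 \left(7 + 22\right) + 1784401} = \sqrt{\left(-1169\right) 29 + 1784401} = \sqrt{-33901 + 1784401} = \sqrt{1750500} = 30 \sqrt{1945}$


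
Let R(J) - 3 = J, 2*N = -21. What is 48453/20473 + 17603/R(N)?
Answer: -720045643/307095 ≈ -2344.7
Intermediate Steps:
N = -21/2 (N = (½)*(-21) = -21/2 ≈ -10.500)
R(J) = 3 + J
48453/20473 + 17603/R(N) = 48453/20473 + 17603/(3 - 21/2) = 48453*(1/20473) + 17603/(-15/2) = 48453/20473 + 17603*(-2/15) = 48453/20473 - 35206/15 = -720045643/307095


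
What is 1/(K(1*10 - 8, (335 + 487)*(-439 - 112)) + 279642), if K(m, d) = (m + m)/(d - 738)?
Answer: 113415/31715597429 ≈ 3.5760e-6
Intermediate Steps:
K(m, d) = 2*m/(-738 + d) (K(m, d) = (2*m)/(-738 + d) = 2*m/(-738 + d))
1/(K(1*10 - 8, (335 + 487)*(-439 - 112)) + 279642) = 1/(2*(1*10 - 8)/(-738 + (335 + 487)*(-439 - 112)) + 279642) = 1/(2*(10 - 8)/(-738 + 822*(-551)) + 279642) = 1/(2*2/(-738 - 452922) + 279642) = 1/(2*2/(-453660) + 279642) = 1/(2*2*(-1/453660) + 279642) = 1/(-1/113415 + 279642) = 1/(31715597429/113415) = 113415/31715597429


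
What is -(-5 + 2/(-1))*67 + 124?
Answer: 593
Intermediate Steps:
-(-5 + 2/(-1))*67 + 124 = -(-5 + 2*(-1))*67 + 124 = -(-5 - 2)*67 + 124 = -1*(-7)*67 + 124 = 7*67 + 124 = 469 + 124 = 593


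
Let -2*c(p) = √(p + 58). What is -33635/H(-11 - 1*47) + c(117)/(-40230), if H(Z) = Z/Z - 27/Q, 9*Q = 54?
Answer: 9610 + √7/16092 ≈ 9610.0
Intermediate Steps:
Q = 6 (Q = (⅑)*54 = 6)
H(Z) = -7/2 (H(Z) = Z/Z - 27/6 = 1 - 27*⅙ = 1 - 9/2 = -7/2)
c(p) = -√(58 + p)/2 (c(p) = -√(p + 58)/2 = -√(58 + p)/2)
-33635/H(-11 - 1*47) + c(117)/(-40230) = -33635/(-7/2) - √(58 + 117)/2/(-40230) = -33635*(-2/7) - 5*√7/2*(-1/40230) = 9610 - 5*√7/2*(-1/40230) = 9610 + √7/16092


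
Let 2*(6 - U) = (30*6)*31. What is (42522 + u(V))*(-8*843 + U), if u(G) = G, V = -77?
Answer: -404415960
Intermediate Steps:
U = -2784 (U = 6 - 30*6*31/2 = 6 - 90*31 = 6 - ½*5580 = 6 - 2790 = -2784)
(42522 + u(V))*(-8*843 + U) = (42522 - 77)*(-8*843 - 2784) = 42445*(-6744 - 2784) = 42445*(-9528) = -404415960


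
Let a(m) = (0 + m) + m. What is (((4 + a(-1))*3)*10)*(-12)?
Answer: -720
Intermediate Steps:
a(m) = 2*m (a(m) = m + m = 2*m)
(((4 + a(-1))*3)*10)*(-12) = (((4 + 2*(-1))*3)*10)*(-12) = (((4 - 2)*3)*10)*(-12) = ((2*3)*10)*(-12) = (6*10)*(-12) = 60*(-12) = -720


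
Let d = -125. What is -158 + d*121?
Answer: -15283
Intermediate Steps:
-158 + d*121 = -158 - 125*121 = -158 - 15125 = -15283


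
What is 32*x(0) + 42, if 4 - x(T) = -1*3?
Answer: 266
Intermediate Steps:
x(T) = 7 (x(T) = 4 - (-1)*3 = 4 - 1*(-3) = 4 + 3 = 7)
32*x(0) + 42 = 32*7 + 42 = 224 + 42 = 266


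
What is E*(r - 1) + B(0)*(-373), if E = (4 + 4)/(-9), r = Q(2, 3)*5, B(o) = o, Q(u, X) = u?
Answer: -8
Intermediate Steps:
r = 10 (r = 2*5 = 10)
E = -8/9 (E = 8*(-⅑) = -8/9 ≈ -0.88889)
E*(r - 1) + B(0)*(-373) = -8*(10 - 1)/9 + 0*(-373) = -8/9*9 + 0 = -8 + 0 = -8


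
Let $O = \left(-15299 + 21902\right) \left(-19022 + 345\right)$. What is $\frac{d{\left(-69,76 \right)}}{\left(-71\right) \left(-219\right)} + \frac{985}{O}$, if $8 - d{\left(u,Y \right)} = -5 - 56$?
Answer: $\frac{39878198}{9002668863} \approx 0.0044296$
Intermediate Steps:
$d{\left(u,Y \right)} = 69$ ($d{\left(u,Y \right)} = 8 - \left(-5 - 56\right) = 8 - -61 = 8 + 61 = 69$)
$O = -123324231$ ($O = 6603 \left(-18677\right) = -123324231$)
$\frac{d{\left(-69,76 \right)}}{\left(-71\right) \left(-219\right)} + \frac{985}{O} = \frac{69}{\left(-71\right) \left(-219\right)} + \frac{985}{-123324231} = \frac{69}{15549} + 985 \left(- \frac{1}{123324231}\right) = 69 \cdot \frac{1}{15549} - \frac{985}{123324231} = \frac{23}{5183} - \frac{985}{123324231} = \frac{39878198}{9002668863}$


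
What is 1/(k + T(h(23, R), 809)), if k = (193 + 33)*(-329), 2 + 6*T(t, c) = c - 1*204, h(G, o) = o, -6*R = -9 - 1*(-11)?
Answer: -2/148507 ≈ -1.3467e-5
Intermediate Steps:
R = -1/3 (R = -(-9 - 1*(-11))/6 = -(-9 + 11)/6 = -1/6*2 = -1/3 ≈ -0.33333)
T(t, c) = -103/3 + c/6 (T(t, c) = -1/3 + (c - 1*204)/6 = -1/3 + (c - 204)/6 = -1/3 + (-204 + c)/6 = -1/3 + (-34 + c/6) = -103/3 + c/6)
k = -74354 (k = 226*(-329) = -74354)
1/(k + T(h(23, R), 809)) = 1/(-74354 + (-103/3 + (1/6)*809)) = 1/(-74354 + (-103/3 + 809/6)) = 1/(-74354 + 201/2) = 1/(-148507/2) = -2/148507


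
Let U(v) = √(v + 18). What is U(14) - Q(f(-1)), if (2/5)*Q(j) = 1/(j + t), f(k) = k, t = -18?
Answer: 5/38 + 4*√2 ≈ 5.7884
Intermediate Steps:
Q(j) = 5/(2*(-18 + j)) (Q(j) = 5/(2*(j - 18)) = 5/(2*(-18 + j)))
U(v) = √(18 + v)
U(14) - Q(f(-1)) = √(18 + 14) - 5/(2*(-18 - 1)) = √32 - 5/(2*(-19)) = 4*√2 - 5*(-1)/(2*19) = 4*√2 - 1*(-5/38) = 4*√2 + 5/38 = 5/38 + 4*√2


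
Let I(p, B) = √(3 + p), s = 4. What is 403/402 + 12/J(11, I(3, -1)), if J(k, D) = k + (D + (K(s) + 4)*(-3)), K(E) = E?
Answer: 2977/65526 - 12*√6/163 ≈ -0.13490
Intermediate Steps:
J(k, D) = -24 + D + k (J(k, D) = k + (D + (4 + 4)*(-3)) = k + (D + 8*(-3)) = k + (D - 24) = k + (-24 + D) = -24 + D + k)
403/402 + 12/J(11, I(3, -1)) = 403/402 + 12/(-24 + √(3 + 3) + 11) = 403*(1/402) + 12/(-24 + √6 + 11) = 403/402 + 12/(-13 + √6)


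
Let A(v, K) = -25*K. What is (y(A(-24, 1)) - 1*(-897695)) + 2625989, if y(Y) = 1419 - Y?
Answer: 3525128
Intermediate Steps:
(y(A(-24, 1)) - 1*(-897695)) + 2625989 = ((1419 - (-25)) - 1*(-897695)) + 2625989 = ((1419 - 1*(-25)) + 897695) + 2625989 = ((1419 + 25) + 897695) + 2625989 = (1444 + 897695) + 2625989 = 899139 + 2625989 = 3525128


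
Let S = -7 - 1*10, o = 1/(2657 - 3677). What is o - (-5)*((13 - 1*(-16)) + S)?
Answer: 61199/1020 ≈ 59.999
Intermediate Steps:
o = -1/1020 (o = 1/(-1020) = -1/1020 ≈ -0.00098039)
S = -17 (S = -7 - 10 = -17)
o - (-5)*((13 - 1*(-16)) + S) = -1/1020 - (-5)*((13 - 1*(-16)) - 17) = -1/1020 - (-5)*((13 + 16) - 17) = -1/1020 - (-5)*(29 - 17) = -1/1020 - (-5)*12 = -1/1020 - 1*(-60) = -1/1020 + 60 = 61199/1020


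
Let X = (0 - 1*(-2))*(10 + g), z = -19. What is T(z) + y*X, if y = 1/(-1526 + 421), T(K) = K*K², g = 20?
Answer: -1515851/221 ≈ -6859.1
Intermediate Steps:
T(K) = K³
y = -1/1105 (y = 1/(-1105) = -1/1105 ≈ -0.00090498)
X = 60 (X = (0 - 1*(-2))*(10 + 20) = (0 + 2)*30 = 2*30 = 60)
T(z) + y*X = (-19)³ - 1/1105*60 = -6859 - 12/221 = -1515851/221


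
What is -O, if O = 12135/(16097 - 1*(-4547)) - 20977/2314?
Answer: 15575723/1837316 ≈ 8.4774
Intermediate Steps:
O = -15575723/1837316 (O = 12135/(16097 + 4547) - 20977*1/2314 = 12135/20644 - 20977/2314 = -15575723/1837316 ≈ -8.4774)
-O = -1*(-15575723/1837316) = 15575723/1837316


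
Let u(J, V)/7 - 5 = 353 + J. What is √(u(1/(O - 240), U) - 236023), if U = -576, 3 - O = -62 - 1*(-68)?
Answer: I*√170233914/27 ≈ 483.24*I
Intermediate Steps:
O = -3 (O = 3 - (-62 - 1*(-68)) = 3 - (-62 + 68) = 3 - 1*6 = 3 - 6 = -3)
u(J, V) = 2506 + 7*J (u(J, V) = 35 + 7*(353 + J) = 35 + (2471 + 7*J) = 2506 + 7*J)
√(u(1/(O - 240), U) - 236023) = √((2506 + 7/(-3 - 240)) - 236023) = √((2506 + 7/(-243)) - 236023) = √((2506 + 7*(-1/243)) - 236023) = √((2506 - 7/243) - 236023) = √(608951/243 - 236023) = √(-56744638/243) = I*√170233914/27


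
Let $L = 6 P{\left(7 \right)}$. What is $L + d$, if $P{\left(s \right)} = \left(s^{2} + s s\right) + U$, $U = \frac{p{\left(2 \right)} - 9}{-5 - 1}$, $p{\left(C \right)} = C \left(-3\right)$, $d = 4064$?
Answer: $4667$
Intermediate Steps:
$p{\left(C \right)} = - 3 C$
$U = \frac{5}{2}$ ($U = \frac{\left(-3\right) 2 - 9}{-5 - 1} = \frac{-6 - 9}{-6} = \left(-15\right) \left(- \frac{1}{6}\right) = \frac{5}{2} \approx 2.5$)
$P{\left(s \right)} = \frac{5}{2} + 2 s^{2}$ ($P{\left(s \right)} = \left(s^{2} + s s\right) + \frac{5}{2} = \left(s^{2} + s^{2}\right) + \frac{5}{2} = 2 s^{2} + \frac{5}{2} = \frac{5}{2} + 2 s^{2}$)
$L = 603$ ($L = 6 \left(\frac{5}{2} + 2 \cdot 7^{2}\right) = 6 \left(\frac{5}{2} + 2 \cdot 49\right) = 6 \left(\frac{5}{2} + 98\right) = 6 \cdot \frac{201}{2} = 603$)
$L + d = 603 + 4064 = 4667$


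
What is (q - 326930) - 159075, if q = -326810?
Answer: -812815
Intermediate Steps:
(q - 326930) - 159075 = (-326810 - 326930) - 159075 = -653740 - 159075 = -812815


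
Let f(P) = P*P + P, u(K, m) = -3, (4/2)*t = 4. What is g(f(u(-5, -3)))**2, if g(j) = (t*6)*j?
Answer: 5184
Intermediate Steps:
t = 2 (t = (1/2)*4 = 2)
f(P) = P + P**2 (f(P) = P**2 + P = P + P**2)
g(j) = 12*j (g(j) = (2*6)*j = 12*j)
g(f(u(-5, -3)))**2 = (12*(-3*(1 - 3)))**2 = (12*(-3*(-2)))**2 = (12*6)**2 = 72**2 = 5184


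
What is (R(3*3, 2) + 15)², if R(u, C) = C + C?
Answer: 361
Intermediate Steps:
R(u, C) = 2*C
(R(3*3, 2) + 15)² = (2*2 + 15)² = (4 + 15)² = 19² = 361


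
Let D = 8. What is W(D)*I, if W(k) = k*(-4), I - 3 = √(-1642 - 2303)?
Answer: -96 - 32*I*√3945 ≈ -96.0 - 2009.9*I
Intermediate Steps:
I = 3 + I*√3945 (I = 3 + √(-1642 - 2303) = 3 + √(-3945) = 3 + I*√3945 ≈ 3.0 + 62.809*I)
W(k) = -4*k
W(D)*I = (-4*8)*(3 + I*√3945) = -32*(3 + I*√3945) = -96 - 32*I*√3945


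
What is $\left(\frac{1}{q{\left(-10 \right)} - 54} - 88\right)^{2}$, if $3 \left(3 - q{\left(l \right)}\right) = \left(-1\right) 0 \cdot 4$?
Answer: $\frac{20151121}{2601} \approx 7747.5$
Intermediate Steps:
$q{\left(l \right)} = 3$ ($q{\left(l \right)} = 3 - \frac{\left(-1\right) 0 \cdot 4}{3} = 3 - \frac{0 \cdot 4}{3} = 3 - 0 = 3 + 0 = 3$)
$\left(\frac{1}{q{\left(-10 \right)} - 54} - 88\right)^{2} = \left(\frac{1}{3 - 54} - 88\right)^{2} = \left(\frac{1}{-51} - 88\right)^{2} = \left(- \frac{1}{51} - 88\right)^{2} = \left(- \frac{4489}{51}\right)^{2} = \frac{20151121}{2601}$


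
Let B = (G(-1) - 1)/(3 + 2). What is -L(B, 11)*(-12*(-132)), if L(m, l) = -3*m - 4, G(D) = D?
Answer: 22176/5 ≈ 4435.2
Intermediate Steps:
B = -⅖ (B = (-1 - 1)/(3 + 2) = -2/5 = -2*⅕ = -⅖ ≈ -0.40000)
L(m, l) = -4 - 3*m
-L(B, 11)*(-12*(-132)) = -(-4 - 3*(-⅖))*(-12*(-132)) = -(-4 + 6/5)*1584 = -(-14)*1584/5 = -1*(-22176/5) = 22176/5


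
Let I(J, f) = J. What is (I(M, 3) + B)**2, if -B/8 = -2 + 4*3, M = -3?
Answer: 6889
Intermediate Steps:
B = -80 (B = -8*(-2 + 4*3) = -8*(-2 + 12) = -8*10 = -80)
(I(M, 3) + B)**2 = (-3 - 80)**2 = (-83)**2 = 6889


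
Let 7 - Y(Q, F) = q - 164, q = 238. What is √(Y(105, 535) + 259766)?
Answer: √259699 ≈ 509.61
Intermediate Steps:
Y(Q, F) = -67 (Y(Q, F) = 7 - (238 - 164) = 7 - 1*74 = 7 - 74 = -67)
√(Y(105, 535) + 259766) = √(-67 + 259766) = √259699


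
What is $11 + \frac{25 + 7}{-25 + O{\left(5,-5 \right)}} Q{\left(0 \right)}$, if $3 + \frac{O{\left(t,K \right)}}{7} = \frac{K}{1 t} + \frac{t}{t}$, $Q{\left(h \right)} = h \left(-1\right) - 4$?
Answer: $\frac{317}{23} \approx 13.783$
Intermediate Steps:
$Q{\left(h \right)} = -4 - h$ ($Q{\left(h \right)} = - h - 4 = -4 - h$)
$O{\left(t,K \right)} = -14 + \frac{7 K}{t}$ ($O{\left(t,K \right)} = -21 + 7 \left(\frac{K}{1 t} + \frac{t}{t}\right) = -21 + 7 \left(\frac{K}{t} + 1\right) = -21 + 7 \left(1 + \frac{K}{t}\right) = -21 + \left(7 + \frac{7 K}{t}\right) = -14 + \frac{7 K}{t}$)
$11 + \frac{25 + 7}{-25 + O{\left(5,-5 \right)}} Q{\left(0 \right)} = 11 + \frac{25 + 7}{-25 - \left(14 + \frac{35}{5}\right)} \left(-4 - 0\right) = 11 + \frac{32}{-25 - \left(14 + 35 \cdot \frac{1}{5}\right)} \left(-4 + 0\right) = 11 + \frac{32}{-25 - 21} \left(-4\right) = 11 + \frac{32}{-46} \left(-4\right) = 11 + 32 \left(- \frac{1}{46}\right) \left(-4\right) = 11 - - \frac{64}{23} = 11 + \frac{64}{23} = \frac{317}{23}$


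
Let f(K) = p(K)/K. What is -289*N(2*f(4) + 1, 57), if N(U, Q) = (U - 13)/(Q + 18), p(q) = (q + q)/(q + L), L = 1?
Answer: 16184/375 ≈ 43.157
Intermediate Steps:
p(q) = 2*q/(1 + q) (p(q) = (q + q)/(q + 1) = (2*q)/(1 + q) = 2*q/(1 + q))
f(K) = 2/(1 + K) (f(K) = (2*K/(1 + K))/K = 2/(1 + K))
N(U, Q) = (-13 + U)/(18 + Q)
-289*N(2*f(4) + 1, 57) = -289*(-13 + (2*(2/(1 + 4)) + 1))/(18 + 57) = -289*(-13 + (2*(2/5) + 1))/75 = -289*(-13 + (2*(2*(⅕)) + 1))/75 = -289*(-13 + (2*(⅖) + 1))/75 = -289*(-13 + (⅘ + 1))/75 = -289*(-13 + 9/5)/75 = -289*(-56)/(75*5) = -289*(-56/375) = 16184/375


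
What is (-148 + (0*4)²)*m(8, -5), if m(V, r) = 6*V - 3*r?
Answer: -9324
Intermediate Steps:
m(V, r) = -3*r + 6*V
(-148 + (0*4)²)*m(8, -5) = (-148 + (0*4)²)*(-3*(-5) + 6*8) = (-148 + 0²)*(15 + 48) = (-148 + 0)*63 = -148*63 = -9324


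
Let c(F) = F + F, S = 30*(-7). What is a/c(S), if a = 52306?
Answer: -26153/210 ≈ -124.54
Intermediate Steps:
S = -210
c(F) = 2*F
a/c(S) = 52306/((2*(-210))) = 52306/(-420) = 52306*(-1/420) = -26153/210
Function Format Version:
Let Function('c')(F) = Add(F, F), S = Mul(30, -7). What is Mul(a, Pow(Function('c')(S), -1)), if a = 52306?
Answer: Rational(-26153, 210) ≈ -124.54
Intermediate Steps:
S = -210
Function('c')(F) = Mul(2, F)
Mul(a, Pow(Function('c')(S), -1)) = Mul(52306, Pow(Mul(2, -210), -1)) = Mul(52306, Pow(-420, -1)) = Mul(52306, Rational(-1, 420)) = Rational(-26153, 210)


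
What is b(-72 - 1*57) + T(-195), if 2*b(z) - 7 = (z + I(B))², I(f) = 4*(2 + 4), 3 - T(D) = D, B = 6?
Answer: 5714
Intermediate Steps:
T(D) = 3 - D
I(f) = 24 (I(f) = 4*6 = 24)
b(z) = 7/2 + (24 + z)²/2 (b(z) = 7/2 + (z + 24)²/2 = 7/2 + (24 + z)²/2)
b(-72 - 1*57) + T(-195) = (7/2 + (24 + (-72 - 1*57))²/2) + (3 - 1*(-195)) = (7/2 + (24 + (-72 - 57))²/2) + (3 + 195) = (7/2 + (24 - 129)²/2) + 198 = (7/2 + (½)*(-105)²) + 198 = (7/2 + (½)*11025) + 198 = (7/2 + 11025/2) + 198 = 5516 + 198 = 5714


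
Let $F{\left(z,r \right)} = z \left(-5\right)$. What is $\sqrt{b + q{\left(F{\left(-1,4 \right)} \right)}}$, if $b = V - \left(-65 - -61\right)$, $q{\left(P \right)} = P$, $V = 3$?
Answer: $2 \sqrt{3} \approx 3.4641$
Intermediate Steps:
$F{\left(z,r \right)} = - 5 z$
$b = 7$ ($b = 3 - \left(-65 - -61\right) = 3 - \left(-65 + 61\right) = 3 - -4 = 3 + 4 = 7$)
$\sqrt{b + q{\left(F{\left(-1,4 \right)} \right)}} = \sqrt{7 - -5} = \sqrt{7 + 5} = \sqrt{12} = 2 \sqrt{3}$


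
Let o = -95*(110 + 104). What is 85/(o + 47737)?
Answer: 85/27407 ≈ 0.0031014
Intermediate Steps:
o = -20330 (o = -95*214 = -20330)
85/(o + 47737) = 85/(-20330 + 47737) = 85/27407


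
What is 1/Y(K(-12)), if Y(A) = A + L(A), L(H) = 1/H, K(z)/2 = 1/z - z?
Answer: 858/20485 ≈ 0.041884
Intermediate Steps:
K(z) = -2*z + 2/z (K(z) = 2*(1/z - z) = -2*z + 2/z)
Y(A) = A + 1/A
1/Y(K(-12)) = 1/((-2*(-12) + 2/(-12)) + 1/(-2*(-12) + 2/(-12))) = 1/((24 + 2*(-1/12)) + 1/(24 + 2*(-1/12))) = 1/((24 - ⅙) + 1/(24 - ⅙)) = 1/(143/6 + 1/(143/6)) = 1/(143/6 + 6/143) = 1/(20485/858) = 858/20485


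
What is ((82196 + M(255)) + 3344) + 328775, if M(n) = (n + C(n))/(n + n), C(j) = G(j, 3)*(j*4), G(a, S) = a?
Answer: 829651/2 ≈ 4.1483e+5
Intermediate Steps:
C(j) = 4*j**2 (C(j) = j*(j*4) = j*(4*j) = 4*j**2)
M(n) = (n + 4*n**2)/(2*n) (M(n) = (n + 4*n**2)/(n + n) = (n + 4*n**2)/((2*n)) = (n + 4*n**2)*(1/(2*n)) = (n + 4*n**2)/(2*n))
((82196 + M(255)) + 3344) + 328775 = ((82196 + (1/2 + 2*255)) + 3344) + 328775 = ((82196 + (1/2 + 510)) + 3344) + 328775 = ((82196 + 1021/2) + 3344) + 328775 = (165413/2 + 3344) + 328775 = 172101/2 + 328775 = 829651/2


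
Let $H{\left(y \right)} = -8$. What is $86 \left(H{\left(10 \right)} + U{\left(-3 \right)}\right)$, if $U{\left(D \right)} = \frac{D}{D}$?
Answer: $-602$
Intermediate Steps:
$U{\left(D \right)} = 1$
$86 \left(H{\left(10 \right)} + U{\left(-3 \right)}\right) = 86 \left(-8 + 1\right) = 86 \left(-7\right) = -602$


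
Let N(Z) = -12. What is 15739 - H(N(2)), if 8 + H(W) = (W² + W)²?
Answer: -1677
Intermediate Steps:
H(W) = -8 + (W + W²)² (H(W) = -8 + (W² + W)² = -8 + (W + W²)²)
15739 - H(N(2)) = 15739 - (-8 + (-12)²*(1 - 12)²) = 15739 - (-8 + 144*(-11)²) = 15739 - (-8 + 144*121) = 15739 - (-8 + 17424) = 15739 - 1*17416 = 15739 - 17416 = -1677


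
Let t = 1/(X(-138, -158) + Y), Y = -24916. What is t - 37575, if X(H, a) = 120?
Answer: -931709701/24796 ≈ -37575.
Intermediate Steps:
t = -1/24796 (t = 1/(120 - 24916) = 1/(-24796) = -1/24796 ≈ -4.0329e-5)
t - 37575 = -1/24796 - 37575 = -931709701/24796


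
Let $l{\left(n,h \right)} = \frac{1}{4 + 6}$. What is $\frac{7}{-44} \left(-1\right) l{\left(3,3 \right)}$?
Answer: $\frac{7}{440} \approx 0.015909$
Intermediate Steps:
$l{\left(n,h \right)} = \frac{1}{10}$
$\frac{7}{-44} \left(-1\right) l{\left(3,3 \right)} = \frac{7}{-44} \left(-1\right) \frac{1}{10} = 7 \left(- \frac{1}{44}\right) \left(-1\right) \frac{1}{10} = \left(- \frac{7}{44}\right) \left(-1\right) \frac{1}{10} = \frac{7}{44} \cdot \frac{1}{10} = \frac{7}{440}$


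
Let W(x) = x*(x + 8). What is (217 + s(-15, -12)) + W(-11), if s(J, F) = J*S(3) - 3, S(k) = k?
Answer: 202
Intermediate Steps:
W(x) = x*(8 + x)
s(J, F) = -3 + 3*J (s(J, F) = J*3 - 3 = 3*J - 3 = -3 + 3*J)
(217 + s(-15, -12)) + W(-11) = (217 + (-3 + 3*(-15))) - 11*(8 - 11) = (217 + (-3 - 45)) - 11*(-3) = (217 - 48) + 33 = 169 + 33 = 202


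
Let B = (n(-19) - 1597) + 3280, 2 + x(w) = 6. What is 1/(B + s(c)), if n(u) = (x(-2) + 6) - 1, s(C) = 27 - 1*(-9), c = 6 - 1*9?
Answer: 1/1728 ≈ 0.00057870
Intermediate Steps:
x(w) = 4 (x(w) = -2 + 6 = 4)
c = -3 (c = 6 - 9 = -3)
s(C) = 36 (s(C) = 27 + 9 = 36)
n(u) = 9 (n(u) = (4 + 6) - 1 = 10 - 1 = 9)
B = 1692 (B = (9 - 1597) + 3280 = -1588 + 3280 = 1692)
1/(B + s(c)) = 1/(1692 + 36) = 1/1728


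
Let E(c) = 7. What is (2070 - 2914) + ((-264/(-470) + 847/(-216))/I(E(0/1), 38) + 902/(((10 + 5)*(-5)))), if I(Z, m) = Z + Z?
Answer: -3042486617/3553200 ≈ -856.27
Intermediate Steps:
I(Z, m) = 2*Z
(2070 - 2914) + ((-264/(-470) + 847/(-216))/I(E(0/1), 38) + 902/(((10 + 5)*(-5)))) = (2070 - 2914) + ((-264/(-470) + 847/(-216))/((2*7)) + 902/(((10 + 5)*(-5)))) = -844 + ((-264*(-1/470) + 847*(-1/216))/14 + 902/((15*(-5)))) = -844 + ((132/235 - 847/216)*(1/14) + 902/(-75)) = -844 + (-170533/50760*1/14 + 902*(-1/75)) = -844 + (-170533/710640 - 902/75) = -844 - 43585817/3553200 = -3042486617/3553200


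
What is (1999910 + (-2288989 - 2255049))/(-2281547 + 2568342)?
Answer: -2544128/286795 ≈ -8.8709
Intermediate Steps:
(1999910 + (-2288989 - 2255049))/(-2281547 + 2568342) = (1999910 - 4544038)/286795 = -2544128*1/286795 = -2544128/286795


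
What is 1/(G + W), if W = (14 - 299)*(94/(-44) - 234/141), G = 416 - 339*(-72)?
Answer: 1034/26786641 ≈ 3.8601e-5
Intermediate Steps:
G = 24824 (G = 416 + 24408 = 24824)
W = 1118625/1034 (W = -285*(94*(-1/44) - 234*1/141) = -285*(-47/22 - 78/47) = -285*(-3925/1034) = 1118625/1034 ≈ 1081.8)
1/(G + W) = 1/(24824 + 1118625/1034) = 1/(26786641/1034) = 1034/26786641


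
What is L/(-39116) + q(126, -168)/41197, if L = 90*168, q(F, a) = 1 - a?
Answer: -1693099/4427093 ≈ -0.38244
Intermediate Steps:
L = 15120
L/(-39116) + q(126, -168)/41197 = 15120/(-39116) + (1 - 1*(-168))/41197 = 15120*(-1/39116) + (1 + 168)*(1/41197) = -540/1397 + 169*(1/41197) = -540/1397 + 13/3169 = -1693099/4427093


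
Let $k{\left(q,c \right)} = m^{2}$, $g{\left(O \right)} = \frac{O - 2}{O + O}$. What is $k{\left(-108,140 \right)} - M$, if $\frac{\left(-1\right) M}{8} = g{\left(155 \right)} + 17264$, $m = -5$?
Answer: $\frac{21411847}{155} \approx 1.3814 \cdot 10^{5}$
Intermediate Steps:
$g{\left(O \right)} = \frac{-2 + O}{2 O}$
$k{\left(q,c \right)} = 25$ ($k{\left(q,c \right)} = \left(-5\right)^{2} = 25$)
$M = - \frac{21407972}{155}$ ($M = - 8 \left(\frac{-2 + 155}{2 \cdot 155} + 17264\right) = - 8 \left(\frac{1}{2} \cdot \frac{1}{155} \cdot 153 + 17264\right) = - 8 \left(\frac{153}{310} + 17264\right) = \left(-8\right) \frac{5351993}{310} = - \frac{21407972}{155} \approx -1.3812 \cdot 10^{5}$)
$k{\left(-108,140 \right)} - M = 25 - - \frac{21407972}{155} = 25 + \frac{21407972}{155} = \frac{21411847}{155}$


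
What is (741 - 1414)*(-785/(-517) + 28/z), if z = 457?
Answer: -251177733/236269 ≈ -1063.1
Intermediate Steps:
(741 - 1414)*(-785/(-517) + 28/z) = (741 - 1414)*(-785/(-517) + 28/457) = -673*(-785*(-1/517) + 28*(1/457)) = -673*(785/517 + 28/457) = -673*373221/236269 = -251177733/236269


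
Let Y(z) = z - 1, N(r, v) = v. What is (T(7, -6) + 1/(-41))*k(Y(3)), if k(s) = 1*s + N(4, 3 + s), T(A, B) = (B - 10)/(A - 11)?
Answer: 1141/41 ≈ 27.829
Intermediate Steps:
Y(z) = -1 + z
T(A, B) = (-10 + B)/(-11 + A)
k(s) = 3 + 2*s (k(s) = 1*s + (3 + s) = s + (3 + s) = 3 + 2*s)
(T(7, -6) + 1/(-41))*k(Y(3)) = ((-10 - 6)/(-11 + 7) + 1/(-41))*(3 + 2*(-1 + 3)) = (-16/(-4) - 1/41)*(3 + 2*2) = (-¼*(-16) - 1/41)*(3 + 4) = (4 - 1/41)*7 = (163/41)*7 = 1141/41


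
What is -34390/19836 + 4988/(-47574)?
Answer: -2536567/1379646 ≈ -1.8386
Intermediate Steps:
-34390/19836 + 4988/(-47574) = -34390*1/19836 + 4988*(-1/47574) = -905/522 - 2494/23787 = -2536567/1379646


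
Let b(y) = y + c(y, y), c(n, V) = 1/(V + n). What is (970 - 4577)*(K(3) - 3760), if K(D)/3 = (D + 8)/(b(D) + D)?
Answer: 501091654/37 ≈ 1.3543e+7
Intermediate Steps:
b(y) = y + 1/(2*y) (b(y) = y + 1/(y + y) = y + 1/(2*y))
K(D) = 3*(8 + D)/(1/(2*D) + 2*D) (K(D) = 3*((D + 8)/((D + 1/(2*D)) + D)) = 3*((8 + D)/(1/(2*D) + 2*D)) = 3*(8 + D)/(1/(2*D) + 2*D))
(970 - 4577)*(K(3) - 3760) = (970 - 4577)*(6*3*(8 + 3)/(1 + 4*3**2) - 3760) = -3607*(6*3*11/(1 + 4*9) - 3760) = -3607*(6*3*11/(1 + 36) - 3760) = -3607*(6*3*11/37 - 3760) = -3607*(6*3*(1/37)*11 - 3760) = -3607*(198/37 - 3760) = -3607*(-138922/37) = 501091654/37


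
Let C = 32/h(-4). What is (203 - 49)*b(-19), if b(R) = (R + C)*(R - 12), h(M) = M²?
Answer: 81158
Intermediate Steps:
C = 2 (C = 32/((-4)²) = 32/16 = 32*(1/16) = 2)
b(R) = (-12 + R)*(2 + R) (b(R) = (R + 2)*(R - 12) = (2 + R)*(-12 + R) = (-12 + R)*(2 + R))
(203 - 49)*b(-19) = (203 - 49)*(-24 + (-19)² - 10*(-19)) = 154*(-24 + 361 + 190) = 154*527 = 81158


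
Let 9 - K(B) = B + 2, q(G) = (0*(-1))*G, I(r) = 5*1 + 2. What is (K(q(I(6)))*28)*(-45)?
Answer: -8820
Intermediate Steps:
I(r) = 7 (I(r) = 5 + 2 = 7)
q(G) = 0 (q(G) = 0*G = 0)
K(B) = 7 - B (K(B) = 9 - (B + 2) = 9 - (2 + B) = 9 + (-2 - B) = 7 - B)
(K(q(I(6)))*28)*(-45) = ((7 - 1*0)*28)*(-45) = ((7 + 0)*28)*(-45) = (7*28)*(-45) = 196*(-45) = -8820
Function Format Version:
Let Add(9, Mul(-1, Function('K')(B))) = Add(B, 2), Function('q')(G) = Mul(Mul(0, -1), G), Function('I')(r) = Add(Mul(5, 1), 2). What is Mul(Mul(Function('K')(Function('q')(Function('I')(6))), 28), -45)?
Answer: -8820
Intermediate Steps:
Function('I')(r) = 7 (Function('I')(r) = Add(5, 2) = 7)
Function('q')(G) = 0 (Function('q')(G) = Mul(0, G) = 0)
Function('K')(B) = Add(7, Mul(-1, B)) (Function('K')(B) = Add(9, Mul(-1, Add(B, 2))) = Add(9, Mul(-1, Add(2, B))) = Add(9, Add(-2, Mul(-1, B))) = Add(7, Mul(-1, B)))
Mul(Mul(Function('K')(Function('q')(Function('I')(6))), 28), -45) = Mul(Mul(Add(7, Mul(-1, 0)), 28), -45) = Mul(Mul(Add(7, 0), 28), -45) = Mul(Mul(7, 28), -45) = Mul(196, -45) = -8820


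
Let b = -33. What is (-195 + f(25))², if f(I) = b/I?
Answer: 24088464/625 ≈ 38542.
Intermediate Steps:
f(I) = -33/I
(-195 + f(25))² = (-195 - 33/25)² = (-4908/25)² = 24088464/625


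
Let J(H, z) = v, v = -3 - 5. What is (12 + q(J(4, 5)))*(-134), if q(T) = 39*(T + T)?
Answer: 82008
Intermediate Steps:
v = -8
J(H, z) = -8
q(T) = 78*T (q(T) = 39*(2*T) = 78*T)
(12 + q(J(4, 5)))*(-134) = (12 + 78*(-8))*(-134) = (12 - 624)*(-134) = -612*(-134) = 82008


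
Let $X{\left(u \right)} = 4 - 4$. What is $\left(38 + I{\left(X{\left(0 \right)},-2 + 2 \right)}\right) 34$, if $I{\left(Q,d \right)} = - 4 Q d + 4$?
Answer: $1428$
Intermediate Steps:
$X{\left(u \right)} = 0$ ($X{\left(u \right)} = 4 - 4 = 0$)
$I{\left(Q,d \right)} = 4 - 4 Q d$ ($I{\left(Q,d \right)} = - 4 Q d + 4 = 4 - 4 Q d$)
$\left(38 + I{\left(X{\left(0 \right)},-2 + 2 \right)}\right) 34 = \left(38 + \left(4 - 0 \left(-2 + 2\right)\right)\right) 34 = \left(38 + \left(4 - 0 \cdot 0\right)\right) 34 = \left(38 + \left(4 + 0\right)\right) 34 = \left(38 + 4\right) 34 = 42 \cdot 34 = 1428$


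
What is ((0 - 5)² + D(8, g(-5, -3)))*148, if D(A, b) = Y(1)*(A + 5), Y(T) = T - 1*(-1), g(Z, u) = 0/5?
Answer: 7548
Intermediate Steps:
g(Z, u) = 0 (g(Z, u) = 0*(⅕) = 0)
Y(T) = 1 + T (Y(T) = T + 1 = 1 + T)
D(A, b) = 10 + 2*A (D(A, b) = (1 + 1)*(A + 5) = 2*(5 + A) = 10 + 2*A)
((0 - 5)² + D(8, g(-5, -3)))*148 = ((0 - 5)² + (10 + 2*8))*148 = ((-5)² + (10 + 16))*148 = (25 + 26)*148 = 51*148 = 7548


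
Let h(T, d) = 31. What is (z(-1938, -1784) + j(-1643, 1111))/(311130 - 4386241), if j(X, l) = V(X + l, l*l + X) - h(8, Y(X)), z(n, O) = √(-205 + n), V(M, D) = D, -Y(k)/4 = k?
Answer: -1232647/4075111 - I*√2143/4075111 ≈ -0.30248 - 1.136e-5*I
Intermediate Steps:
Y(k) = -4*k
j(X, l) = -31 + X + l² (j(X, l) = (l*l + X) - 1*31 = (l² + X) - 31 = (X + l²) - 31 = -31 + X + l²)
(z(-1938, -1784) + j(-1643, 1111))/(311130 - 4386241) = (√(-205 - 1938) + (-31 - 1643 + 1111²))/(311130 - 4386241) = (√(-2143) + (-31 - 1643 + 1234321))/(-4075111) = (I*√2143 + 1232647)*(-1/4075111) = (1232647 + I*√2143)*(-1/4075111) = -1232647/4075111 - I*√2143/4075111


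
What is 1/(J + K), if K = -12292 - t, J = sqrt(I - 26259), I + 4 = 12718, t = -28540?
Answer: 5416/88003683 - I*sqrt(1505)/88003683 ≈ 6.1543e-5 - 4.4083e-7*I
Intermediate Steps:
I = 12714 (I = -4 + 12718 = 12714)
J = 3*I*sqrt(1505) (J = sqrt(12714 - 26259) = sqrt(-13545) = 3*I*sqrt(1505) ≈ 116.38*I)
K = 16248 (K = -12292 - 1*(-28540) = -12292 + 28540 = 16248)
1/(J + K) = 1/(3*I*sqrt(1505) + 16248) = 1/(16248 + 3*I*sqrt(1505))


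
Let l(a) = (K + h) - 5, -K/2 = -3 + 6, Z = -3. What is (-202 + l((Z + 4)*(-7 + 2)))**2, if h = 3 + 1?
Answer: 43681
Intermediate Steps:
h = 4
K = -6 (K = -2*(-3 + 6) = -2*3 = -6)
l(a) = -7 (l(a) = (-6 + 4) - 5 = -2 - 5 = -7)
(-202 + l((Z + 4)*(-7 + 2)))**2 = (-202 - 7)**2 = (-209)**2 = 43681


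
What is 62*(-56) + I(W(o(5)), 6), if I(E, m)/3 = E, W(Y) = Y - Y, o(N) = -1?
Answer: -3472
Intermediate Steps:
W(Y) = 0
I(E, m) = 3*E
62*(-56) + I(W(o(5)), 6) = 62*(-56) + 3*0 = -3472 + 0 = -3472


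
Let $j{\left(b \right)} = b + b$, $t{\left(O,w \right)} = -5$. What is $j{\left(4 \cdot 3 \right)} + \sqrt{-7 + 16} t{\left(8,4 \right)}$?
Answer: $9$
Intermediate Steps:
$j{\left(b \right)} = 2 b$
$j{\left(4 \cdot 3 \right)} + \sqrt{-7 + 16} t{\left(8,4 \right)} = 2 \cdot 4 \cdot 3 + \sqrt{-7 + 16} \left(-5\right) = 2 \cdot 12 + \sqrt{9} \left(-5\right) = 24 + 3 \left(-5\right) = 24 - 15 = 9$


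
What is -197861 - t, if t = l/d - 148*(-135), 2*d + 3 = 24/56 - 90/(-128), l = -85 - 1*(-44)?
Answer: -182369653/837 ≈ -2.1789e+5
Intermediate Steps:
l = -41 (l = -85 + 44 = -41)
d = -837/896 (d = -3/2 + (24/56 - 90/(-128))/2 = -3/2 + (24*(1/56) - 90*(-1/128))/2 = -3/2 + (3/7 + 45/64)/2 = -3/2 + (½)*(507/448) = -3/2 + 507/896 = -837/896 ≈ -0.93415)
t = 16759996/837 (t = -41/(-837/896) - 148*(-135) = -41*(-896/837) + 19980 = 36736/837 + 19980 = 16759996/837 ≈ 20024.)
-197861 - t = -197861 - 1*16759996/837 = -197861 - 16759996/837 = -182369653/837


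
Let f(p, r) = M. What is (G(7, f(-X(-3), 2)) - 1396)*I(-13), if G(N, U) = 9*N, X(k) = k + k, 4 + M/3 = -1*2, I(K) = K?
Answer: 17329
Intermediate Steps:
M = -18 (M = -12 + 3*(-1*2) = -12 + 3*(-2) = -12 - 6 = -18)
X(k) = 2*k
f(p, r) = -18
(G(7, f(-X(-3), 2)) - 1396)*I(-13) = (9*7 - 1396)*(-13) = (63 - 1396)*(-13) = -1333*(-13) = 17329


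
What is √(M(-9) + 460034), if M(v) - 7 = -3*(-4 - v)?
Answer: 3*√51114 ≈ 678.25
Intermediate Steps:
M(v) = 19 + 3*v (M(v) = 7 - 3*(-4 - v) = 7 + (12 + 3*v) = 19 + 3*v)
√(M(-9) + 460034) = √((19 + 3*(-9)) + 460034) = √((19 - 27) + 460034) = √(-8 + 460034) = √460026 = 3*√51114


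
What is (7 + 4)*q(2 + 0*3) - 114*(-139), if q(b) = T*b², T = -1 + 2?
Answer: 15890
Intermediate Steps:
T = 1
q(b) = b² (q(b) = 1*b² = b²)
(7 + 4)*q(2 + 0*3) - 114*(-139) = (7 + 4)*(2 + 0*3)² - 114*(-139) = 11*(2 + 0)² + 15846 = 11*2² + 15846 = 11*4 + 15846 = 44 + 15846 = 15890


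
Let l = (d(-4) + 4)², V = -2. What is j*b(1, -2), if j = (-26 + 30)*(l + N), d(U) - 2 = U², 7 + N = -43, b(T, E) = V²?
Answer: 6944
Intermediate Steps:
b(T, E) = 4 (b(T, E) = (-2)² = 4)
N = -50 (N = -7 - 43 = -50)
d(U) = 2 + U²
l = 484 (l = ((2 + (-4)²) + 4)² = ((2 + 16) + 4)² = (18 + 4)² = 22² = 484)
j = 1736 (j = (-26 + 30)*(484 - 50) = 4*434 = 1736)
j*b(1, -2) = 1736*4 = 6944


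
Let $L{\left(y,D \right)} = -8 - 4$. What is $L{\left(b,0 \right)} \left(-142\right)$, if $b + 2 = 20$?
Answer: $1704$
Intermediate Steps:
$b = 18$ ($b = -2 + 20 = 18$)
$L{\left(y,D \right)} = -12$
$L{\left(b,0 \right)} \left(-142\right) = \left(-12\right) \left(-142\right) = 1704$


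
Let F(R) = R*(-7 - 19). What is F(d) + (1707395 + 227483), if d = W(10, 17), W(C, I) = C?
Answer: 1934618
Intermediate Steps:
d = 10
F(R) = -26*R (F(R) = R*(-26) = -26*R)
F(d) + (1707395 + 227483) = -26*10 + (1707395 + 227483) = -260 + 1934878 = 1934618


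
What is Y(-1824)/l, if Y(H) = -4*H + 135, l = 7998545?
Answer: 7431/7998545 ≈ 0.00092904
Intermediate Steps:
Y(H) = 135 - 4*H
Y(-1824)/l = (135 - 4*(-1824))/7998545 = (135 + 7296)*(1/7998545) = 7431*(1/7998545) = 7431/7998545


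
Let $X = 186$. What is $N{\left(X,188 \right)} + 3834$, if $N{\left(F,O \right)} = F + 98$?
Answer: $4118$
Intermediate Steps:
$N{\left(F,O \right)} = 98 + F$
$N{\left(X,188 \right)} + 3834 = \left(98 + 186\right) + 3834 = 284 + 3834 = 4118$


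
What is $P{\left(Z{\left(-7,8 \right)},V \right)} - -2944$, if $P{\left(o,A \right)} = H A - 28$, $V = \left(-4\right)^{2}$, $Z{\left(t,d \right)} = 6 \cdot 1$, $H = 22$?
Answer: $3268$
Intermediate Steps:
$Z{\left(t,d \right)} = 6$
$V = 16$
$P{\left(o,A \right)} = -28 + 22 A$ ($P{\left(o,A \right)} = 22 A - 28 = -28 + 22 A$)
$P{\left(Z{\left(-7,8 \right)},V \right)} - -2944 = \left(-28 + 22 \cdot 16\right) - -2944 = \left(-28 + 352\right) + 2944 = 324 + 2944 = 3268$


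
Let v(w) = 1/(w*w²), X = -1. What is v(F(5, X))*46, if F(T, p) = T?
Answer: 46/125 ≈ 0.36800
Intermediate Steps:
v(w) = w⁻³ (v(w) = 1/w³ = w⁻³)
v(F(5, X))*46 = 46/5³ = (1/125)*46 = 46/125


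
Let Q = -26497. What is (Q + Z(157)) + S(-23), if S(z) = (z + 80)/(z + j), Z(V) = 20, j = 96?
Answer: -1932764/73 ≈ -26476.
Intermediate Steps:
S(z) = (80 + z)/(96 + z) (S(z) = (z + 80)/(z + 96) = (80 + z)/(96 + z))
(Q + Z(157)) + S(-23) = (-26497 + 20) + (80 - 23)/(96 - 23) = -26477 + 57/73 = -1932764/73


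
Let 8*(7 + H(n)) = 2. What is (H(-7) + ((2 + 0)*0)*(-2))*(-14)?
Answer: 189/2 ≈ 94.500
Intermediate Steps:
H(n) = -27/4 (H(n) = -7 + (⅛)*2 = -7 + ¼ = -27/4)
(H(-7) + ((2 + 0)*0)*(-2))*(-14) = (-27/4 + ((2 + 0)*0)*(-2))*(-14) = (-27/4 + (2*0)*(-2))*(-14) = (-27/4 + 0*(-2))*(-14) = (-27/4 + 0)*(-14) = -27/4*(-14) = 189/2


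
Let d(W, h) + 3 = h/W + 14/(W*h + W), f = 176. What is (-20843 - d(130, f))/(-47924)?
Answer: 239779783/551365620 ≈ 0.43488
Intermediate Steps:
d(W, h) = -3 + 14/(W + W*h) + h/W (d(W, h) = -3 + (h/W + 14/(W*h + W)) = -3 + (h/W + 14/(W + W*h)) = -3 + (14/(W + W*h) + h/W) = -3 + 14/(W + W*h) + h/W)
(-20843 - d(130, f))/(-47924) = (-20843 - (14 + 176 + 176**2 - 3*130 - 3*130*176)/(130*(1 + 176)))/(-47924) = (-20843 - (14 + 176 + 30976 - 390 - 68640)/(130*177))*(-1/47924) = (-20843 - (-37864)/(130*177))*(-1/47924) = (-20843 - 1*(-18932/11505))*(-1/47924) = (-20843 + 18932/11505)*(-1/47924) = -239779783/11505*(-1/47924) = 239779783/551365620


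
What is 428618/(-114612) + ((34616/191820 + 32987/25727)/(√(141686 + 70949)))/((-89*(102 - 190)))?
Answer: -214309/57306 + 1804533043*√115/47781746136953400 ≈ -3.7397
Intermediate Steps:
428618/(-114612) + ((34616/191820 + 32987/25727)/(√(141686 + 70949)))/((-89*(102 - 190))) = 428618*(-1/114612) + ((34616*(1/191820) + 32987*(1/25727))/(√212635))/((-89*(-88))) = -214309/57306 + ((8654/47955 + 32987/25727)/((43*√115)))/7832 = -214309/57306 + (1804533043*(√115/4945)/1233738285)*(1/7832) = -214309/57306 + (1804533043*√115/6100835819325)*(1/7832) = -214309/57306 + 1804533043*√115/47781746136953400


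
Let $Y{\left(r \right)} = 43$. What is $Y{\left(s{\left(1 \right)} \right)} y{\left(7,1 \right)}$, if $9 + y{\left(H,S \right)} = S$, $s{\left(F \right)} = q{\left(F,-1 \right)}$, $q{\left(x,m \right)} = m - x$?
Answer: $-344$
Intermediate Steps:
$s{\left(F \right)} = -1 - F$
$y{\left(H,S \right)} = -9 + S$
$Y{\left(s{\left(1 \right)} \right)} y{\left(7,1 \right)} = 43 \left(-9 + 1\right) = 43 \left(-8\right) = -344$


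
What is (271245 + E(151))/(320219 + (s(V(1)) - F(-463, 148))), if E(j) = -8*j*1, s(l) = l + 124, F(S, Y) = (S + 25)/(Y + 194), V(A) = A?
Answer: 15392109/18259681 ≈ 0.84296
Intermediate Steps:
F(S, Y) = (25 + S)/(194 + Y)
s(l) = 124 + l
E(j) = -8*j
(271245 + E(151))/(320219 + (s(V(1)) - F(-463, 148))) = (271245 - 8*151)/(320219 + ((124 + 1) - (25 - 463)/(194 + 148))) = (271245 - 1208)/(320219 + (125 - (-438)/342)) = 270037/(320219 + (125 - (-438)/342)) = 270037/(320219 + (125 - 1*(-73/57))) = 270037/(320219 + (125 + 73/57)) = 270037/(320219 + 7198/57) = 270037/(18259681/57) = 270037*(57/18259681) = 15392109/18259681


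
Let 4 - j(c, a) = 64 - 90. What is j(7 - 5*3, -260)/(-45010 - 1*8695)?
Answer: -6/10741 ≈ -0.00055861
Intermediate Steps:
j(c, a) = 30 (j(c, a) = 4 - (64 - 90) = 4 - 1*(-26) = 4 + 26 = 30)
j(7 - 5*3, -260)/(-45010 - 1*8695) = 30/(-45010 - 1*8695) = 30/(-45010 - 8695) = 30/(-53705) = 30*(-1/53705) = -6/10741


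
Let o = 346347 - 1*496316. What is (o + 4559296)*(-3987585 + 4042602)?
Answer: 242587943559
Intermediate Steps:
o = -149969 (o = 346347 - 496316 = -149969)
(o + 4559296)*(-3987585 + 4042602) = (-149969 + 4559296)*(-3987585 + 4042602) = 4409327*55017 = 242587943559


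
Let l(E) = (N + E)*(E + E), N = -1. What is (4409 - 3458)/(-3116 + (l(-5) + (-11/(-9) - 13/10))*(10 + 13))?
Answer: -85590/156401 ≈ -0.54725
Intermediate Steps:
l(E) = 2*E*(-1 + E) (l(E) = (-1 + E)*(E + E) = (-1 + E)*(2*E) = 2*E*(-1 + E))
(4409 - 3458)/(-3116 + (l(-5) + (-11/(-9) - 13/10))*(10 + 13)) = (4409 - 3458)/(-3116 + (2*(-5)*(-1 - 5) + (-11/(-9) - 13/10))*(10 + 13)) = 951/(-3116 + (2*(-5)*(-6) + (-11*(-⅑) - 13*⅒))*23) = 951/(-3116 + (60 + (11/9 - 13/10))*23) = 951/(-3116 + (60 - 7/90)*23) = 951/(-3116 + (5393/90)*23) = 951/(-3116 + 124039/90) = 951/(-156401/90) = 951*(-90/156401) = -85590/156401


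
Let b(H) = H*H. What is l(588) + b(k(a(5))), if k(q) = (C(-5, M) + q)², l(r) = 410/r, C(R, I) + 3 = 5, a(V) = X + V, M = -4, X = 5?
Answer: 6096589/294 ≈ 20737.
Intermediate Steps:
a(V) = 5 + V
C(R, I) = 2 (C(R, I) = -3 + 5 = 2)
k(q) = (2 + q)²
b(H) = H²
l(588) + b(k(a(5))) = 410/588 + ((2 + (5 + 5))²)² = 410*(1/588) + ((2 + 10)²)² = 205/294 + (12²)² = 205/294 + 144² = 205/294 + 20736 = 6096589/294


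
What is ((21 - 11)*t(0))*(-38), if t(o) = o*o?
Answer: 0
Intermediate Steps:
t(o) = o**2
((21 - 11)*t(0))*(-38) = ((21 - 11)*0**2)*(-38) = (10*0)*(-38) = 0*(-38) = 0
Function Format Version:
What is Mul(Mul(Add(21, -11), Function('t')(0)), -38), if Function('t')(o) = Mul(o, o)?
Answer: 0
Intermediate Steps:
Function('t')(o) = Pow(o, 2)
Mul(Mul(Add(21, -11), Function('t')(0)), -38) = Mul(Mul(Add(21, -11), Pow(0, 2)), -38) = Mul(Mul(10, 0), -38) = Mul(0, -38) = 0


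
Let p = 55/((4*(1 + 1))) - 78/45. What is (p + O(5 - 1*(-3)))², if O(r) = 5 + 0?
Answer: 1481089/14400 ≈ 102.85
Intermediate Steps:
O(r) = 5
p = 617/120 (p = 55/((4*2)) - 78*1/45 = 55/8 - 26/15 = 617/120 ≈ 5.1417)
(p + O(5 - 1*(-3)))² = (617/120 + 5)² = (1217/120)² = 1481089/14400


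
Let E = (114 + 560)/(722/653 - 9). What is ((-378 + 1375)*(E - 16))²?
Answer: 271476631317229636/26574025 ≈ 1.0216e+10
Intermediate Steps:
E = -440122/5155 (E = 674/(722*(1/653) - 9) = 674/(722/653 - 9) = 674/(-5155/653) = 674*(-653/5155) = -440122/5155 ≈ -85.378)
((-378 + 1375)*(E - 16))² = ((-378 + 1375)*(-440122/5155 - 16))² = (997*(-522602/5155))² = (-521034194/5155)² = 271476631317229636/26574025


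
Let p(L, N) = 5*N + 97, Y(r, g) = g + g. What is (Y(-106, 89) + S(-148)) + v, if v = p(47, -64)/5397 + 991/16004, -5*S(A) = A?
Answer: 89664682019/431867940 ≈ 207.62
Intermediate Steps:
Y(r, g) = 2*g
p(L, N) = 97 + 5*N
S(A) = -A/5
v = 1779535/86373588 (v = (97 + 5*(-64))/5397 + 991/16004 = (97 - 320)*(1/5397) + 991*(1/16004) = -223*1/5397 + 991/16004 = -223/5397 + 991/16004 = 1779535/86373588 ≈ 0.020603)
(Y(-106, 89) + S(-148)) + v = (2*89 - ⅕*(-148)) + 1779535/86373588 = (178 + 148/5) + 1779535/86373588 = 1038/5 + 1779535/86373588 = 89664682019/431867940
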